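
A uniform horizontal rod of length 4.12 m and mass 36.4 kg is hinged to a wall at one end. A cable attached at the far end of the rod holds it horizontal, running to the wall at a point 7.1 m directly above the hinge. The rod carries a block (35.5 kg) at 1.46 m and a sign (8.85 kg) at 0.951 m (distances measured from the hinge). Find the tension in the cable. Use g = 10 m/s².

Choose the hinge as the axis so the unknown hinge reaction has zero arm there.
Beam weight: 36.4 × 10 = 364 N down at 2.06 m → arm 2.06 m, τ = 364 × 2.06 = 749.8 N·m clockwise.
Block: 35.5 × 10 = 355 N down at 1.46 m → arm 1.46 m, τ = 355 × 1.46 = 518.3 N·m clockwise.
Sign: 8.85 × 10 = 88.5 N down at 0.951 m → arm 0.951 m, τ = 88.5 × 0.951 = 84.16 N·m clockwise.
Total clockwise load moment = 1352 N·m.
The cable tension T acts at 4.12 m; only its component perpendicular to the rod, T sinθ, produces torque. sinθ = h/√(h²+d²) = 7.1/√(7.1²+4.12²) = 0.8649.
For rotational equilibrium, T × 4.12 × 0.8649 = 1352, so T = 1352 / 3.563 = 379 N.

T ≈ 379 N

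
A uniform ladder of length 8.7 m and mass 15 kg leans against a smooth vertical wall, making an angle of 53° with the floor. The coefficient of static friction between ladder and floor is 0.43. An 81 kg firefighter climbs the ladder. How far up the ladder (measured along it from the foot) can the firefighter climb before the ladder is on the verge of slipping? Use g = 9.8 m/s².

d ≈ 5.08 m

Sum moments about the foot of the ladder (the floor normal and friction both act there and drop out).
Ladder weight 15×9.8 = 147 N acts at 4.35 m along the ladder; its horizontal arm is 4.35·cos53° = 2.618 m → τ = 384.8 N·m clockwise.
Firefighter weight 81×9.8 = 793.8 N at distance d → arm d·cos53° → τ = 793.8·d·0.6018 clockwise.
Wall normal N at the top has arm L sinθ = 6.948 m counterclockwise, so Στ = 0 gives N·6.948 = 384.8 + 477.7·d.
ΣFy = 0 ⇒ N_floor = 940.8 N, so the maximum friction is μ_s·N_floor = 0.43×940.8 = 404.5 N. ΣFx = 0 ⇒ N_wall = f, so at the slipping point N = 404.5 N.
Substituting: 404.5×6.948 = 384.8 + 477.7·d ⇒ d = (2810 − 384.8) / 477.7 = 5.08 m.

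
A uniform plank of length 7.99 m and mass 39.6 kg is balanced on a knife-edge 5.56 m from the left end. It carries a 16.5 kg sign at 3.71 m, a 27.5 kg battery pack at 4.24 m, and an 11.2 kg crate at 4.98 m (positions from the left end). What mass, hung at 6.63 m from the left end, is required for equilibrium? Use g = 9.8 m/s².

Take moments about the knife-edge (at 5.56 m from the left end).
Beam weight: 39.6 × 9.8 = 388.1 N down at 3.995 m → arm 1.565 m, τ = 388.1 × 1.565 = 607.4 N·m counterclockwise.
Sign: 16.5 × 9.8 = 161.7 N down at 3.71 m → arm 1.85 m, τ = 161.7 × 1.85 = 299.1 N·m counterclockwise.
Battery pack: 27.5 × 9.8 = 269.5 N down at 4.24 m → arm 1.32 m, τ = 269.5 × 1.32 = 355.7 N·m counterclockwise.
Crate: 11.2 × 9.8 = 109.8 N down at 4.98 m → arm 0.58 m, τ = 109.8 × 0.58 = 63.68 N·m counterclockwise.
Net moment of known loads = 1326 N·m counterclockwise.
An unknown mass m at 6.63 m has arm 1.07 m; its moment is m·g·1.07 clockwise.
For rotational equilibrium, m × 9.8 × 1.07 = 1326, so m = 1326 / (9.8 × 1.07) = 126 kg.

m ≈ 126 kg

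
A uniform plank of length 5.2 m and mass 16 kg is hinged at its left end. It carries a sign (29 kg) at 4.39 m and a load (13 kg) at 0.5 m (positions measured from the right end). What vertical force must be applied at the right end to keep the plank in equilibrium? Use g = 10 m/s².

F ≈ 243 N

Choose the left end as the axis so the unknown pivot reaction has zero arm there.
Beam weight: 16 × 10 = 160 N down at 2.6 m → arm 2.6 m, τ = 160 × 2.6 = 416 N·m clockwise.
Sign: 29 × 10 = 290 N down at 4.39 m → arm 0.81 m, τ = 290 × 0.81 = 234.9 N·m clockwise.
Load: 13 × 10 = 130 N down at 0.5 m → arm 4.7 m, τ = 130 × 4.7 = 611 N·m clockwise.
Net moment of the loads = 1262 N·m clockwise.
The upward force F acts at the right end, arm 5.2 m, giving F × 5.2 counterclockwise.
Setting net torque to zero: F × 5.2 = 1262 → F = 1262 / 5.2 = 243 N.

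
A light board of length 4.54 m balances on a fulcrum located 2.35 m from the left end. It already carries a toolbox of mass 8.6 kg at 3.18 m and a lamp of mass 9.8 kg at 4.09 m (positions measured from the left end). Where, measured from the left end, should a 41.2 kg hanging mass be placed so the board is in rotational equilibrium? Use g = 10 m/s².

x ≈ 1.76 m from the left end

Take moments about the fulcrum (at 2.35 m from the left end).
Toolbox: 8.6 × 10 = 86 N down at 3.18 m → arm 0.83 m, τ = 86 × 0.83 = 71.38 N·m clockwise.
Lamp: 9.8 × 10 = 98 N down at 4.09 m → arm 1.74 m, τ = 98 × 1.74 = 170.5 N·m clockwise.
Net moment of existing loads = 241.9 N·m clockwise.
The hanging mass weighs 41.2 × 10 = 412 N and must supply an equal counterclockwise moment, so its lever arm about the fulcrum is 241.9 / 412 = 0.587 m.
That puts it at 2.35 − 0.587 = 1.76 m from the left end.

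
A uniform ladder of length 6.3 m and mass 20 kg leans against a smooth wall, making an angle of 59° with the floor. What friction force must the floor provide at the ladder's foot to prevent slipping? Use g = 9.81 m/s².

Sum moments about the foot of the ladder (the floor normal and friction both act there and drop out).
Ladder weight 20×9.81 = 196.2 N acts at 3.15 m along the ladder; its horizontal arm is 3.15·cos59° = 1.622 m → τ = 318.2 N·m clockwise.
Wall normal N acts horizontally at the top; its moment arm is the height L sinθ = 6.3·sin59° = 5.4 m, counterclockwise.
Balancing moments: N × 5.4 = 318.2, giving N = 58.9 N.
ΣFx = 0: friction at the foot balances the wall's push, so f = N_wall = 58.9 N.

f ≈ 58.9 N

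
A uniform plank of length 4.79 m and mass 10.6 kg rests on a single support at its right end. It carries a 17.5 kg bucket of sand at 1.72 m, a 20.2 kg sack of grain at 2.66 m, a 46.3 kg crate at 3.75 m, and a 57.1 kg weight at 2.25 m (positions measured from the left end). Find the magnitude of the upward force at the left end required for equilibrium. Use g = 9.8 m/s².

F ≈ 645 N

Take moments about the right end.
Beam weight: 10.6 × 9.8 = 103.9 N down at 2.395 m → arm 2.395 m, τ = 103.9 × 2.395 = 248.8 N·m counterclockwise.
Bucket of sand: 17.5 × 9.8 = 171.5 N down at 1.72 m → arm 3.07 m, τ = 171.5 × 3.07 = 526.5 N·m counterclockwise.
Sack of grain: 20.2 × 9.8 = 198 N down at 2.66 m → arm 2.13 m, τ = 198 × 2.13 = 421.7 N·m counterclockwise.
Crate: 46.3 × 9.8 = 453.7 N down at 3.75 m → arm 1.04 m, τ = 453.7 × 1.04 = 471.8 N·m counterclockwise.
Weight: 57.1 × 9.8 = 559.6 N down at 2.25 m → arm 2.54 m, τ = 559.6 × 2.54 = 1421 N·m counterclockwise.
Net moment of the loads = 3090 N·m counterclockwise.
The upward force F acts at the left end, arm 4.79 m, giving F × 4.79 clockwise.
Balancing moments: F × 4.79 = 3090, giving F = 3090 / 4.79 = 645 N.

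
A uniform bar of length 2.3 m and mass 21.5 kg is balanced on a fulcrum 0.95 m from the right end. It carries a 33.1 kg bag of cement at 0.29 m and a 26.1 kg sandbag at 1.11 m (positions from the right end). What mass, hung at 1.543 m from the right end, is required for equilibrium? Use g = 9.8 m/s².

About the fulcrum (at 0.95 m from the right end):
Beam weight: 21.5 × 9.8 = 210.7 N down at 1.15 m → arm 0.2 m, τ = 210.7 × 0.2 = 42.14 N·m counterclockwise.
Bag of cement: 33.1 × 9.8 = 324.4 N down at 0.29 m → arm 0.66 m, τ = 324.4 × 0.66 = 214.1 N·m clockwise.
Sandbag: 26.1 × 9.8 = 255.8 N down at 1.11 m → arm 0.16 m, τ = 255.8 × 0.16 = 40.93 N·m counterclockwise.
Net moment of known loads = 131 N·m clockwise.
An unknown mass m at 1.543 m has arm 0.593 m; its moment is m·g·0.593 counterclockwise.
For rotational equilibrium, m × 9.8 × 0.593 = 131, so m = 131 / (9.8 × 0.593) = 22.5 kg.

m ≈ 22.5 kg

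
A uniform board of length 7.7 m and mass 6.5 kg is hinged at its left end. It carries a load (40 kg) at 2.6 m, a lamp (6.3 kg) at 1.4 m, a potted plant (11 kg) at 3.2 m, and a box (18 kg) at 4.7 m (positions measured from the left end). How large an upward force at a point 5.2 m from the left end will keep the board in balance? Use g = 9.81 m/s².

About the left end:
Beam weight: 6.5 × 9.81 = 63.77 N down at 3.85 m → arm 3.85 m, τ = 63.77 × 3.85 = 245.5 N·m clockwise.
Load: 40 × 9.81 = 392.4 N down at 2.6 m → arm 2.6 m, τ = 392.4 × 2.6 = 1020 N·m clockwise.
Lamp: 6.3 × 9.81 = 61.8 N down at 1.4 m → arm 1.4 m, τ = 61.8 × 1.4 = 86.52 N·m clockwise.
Potted plant: 11 × 9.81 = 107.9 N down at 3.2 m → arm 3.2 m, τ = 107.9 × 3.2 = 345.3 N·m clockwise.
Box: 18 × 9.81 = 176.6 N down at 4.7 m → arm 4.7 m, τ = 176.6 × 4.7 = 830 N·m clockwise.
Net moment of the loads = 2527 N·m clockwise.
The upward force F acts at a point 5.2 m from the left end, arm 5.2 m, giving F × 5.2 counterclockwise.
For rotational equilibrium, F × 5.2 = 2527, so F = 2527 / 5.2 = 486 N.

F ≈ 486 N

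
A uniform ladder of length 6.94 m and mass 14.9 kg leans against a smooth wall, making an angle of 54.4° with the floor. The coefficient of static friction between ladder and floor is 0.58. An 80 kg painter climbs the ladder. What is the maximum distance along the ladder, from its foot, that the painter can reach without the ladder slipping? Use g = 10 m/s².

d ≈ 6.02 m

Taking torques about the foot of the ladder:
Ladder weight 14.9×10 = 149 N acts at 3.47 m along the ladder; its horizontal arm is 3.47·cos54.4° = 2.02 m → τ = 301 N·m clockwise.
Painter weight 80×10 = 800 N at distance d → arm d·cos54.4° → τ = 800·d·0.5821 clockwise.
Wall normal N at the top has arm L sinθ = 5.643 m counterclockwise, so Στ = 0 gives N·5.643 = 301 + 465.7·d.
ΣFy = 0 ⇒ N_floor = 949 N, so the maximum friction is μ_s·N_floor = 0.58×949 = 550.4 N. ΣFx = 0 ⇒ N_wall = f, so at the slipping point N = 550.4 N.
Substituting: 550.4×5.643 = 301 + 465.7·d ⇒ d = (3106 − 301) / 465.7 = 6.02 m.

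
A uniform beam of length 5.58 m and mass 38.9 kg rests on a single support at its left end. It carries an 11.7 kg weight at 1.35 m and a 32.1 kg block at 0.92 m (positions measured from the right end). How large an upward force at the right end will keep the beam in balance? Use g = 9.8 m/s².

F ≈ 540 N

Take moments about the left end.
Beam weight: 38.9 × 9.8 = 381.2 N down at 2.79 m → arm 2.79 m, τ = 381.2 × 2.79 = 1064 N·m clockwise.
Weight: 11.7 × 9.8 = 114.7 N down at 1.35 m → arm 4.23 m, τ = 114.7 × 4.23 = 485.2 N·m clockwise.
Block: 32.1 × 9.8 = 314.6 N down at 0.92 m → arm 4.66 m, τ = 314.6 × 4.66 = 1466 N·m clockwise.
Net moment of the loads = 3015 N·m clockwise.
The upward force F acts at the right end, arm 5.58 m, giving F × 5.58 counterclockwise.
For rotational equilibrium, F × 5.58 = 3015, so F = 3015 / 5.58 = 540 N.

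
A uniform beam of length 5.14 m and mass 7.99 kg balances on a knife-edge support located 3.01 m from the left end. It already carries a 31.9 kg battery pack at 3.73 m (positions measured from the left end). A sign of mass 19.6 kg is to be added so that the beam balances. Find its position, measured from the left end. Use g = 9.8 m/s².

Take moments about the knife-edge support (at 3.01 m from the left end).
Beam weight: 7.99 × 9.8 = 78.3 N down at 2.57 m → arm 0.44 m, τ = 78.3 × 0.44 = 34.45 N·m counterclockwise.
Battery pack: 31.9 × 9.8 = 312.6 N down at 3.73 m → arm 0.72 m, τ = 312.6 × 0.72 = 225.1 N·m clockwise.
Net moment of existing loads = 190.6 N·m clockwise.
The sign weighs 19.6 × 9.8 = 192.1 N and must supply an equal counterclockwise moment, so its lever arm about the knife-edge support is 190.6 / 192.1 = 0.992 m.
That puts it at 3.01 − 0.992 = 2.02 m from the left end.

x ≈ 2.02 m from the left end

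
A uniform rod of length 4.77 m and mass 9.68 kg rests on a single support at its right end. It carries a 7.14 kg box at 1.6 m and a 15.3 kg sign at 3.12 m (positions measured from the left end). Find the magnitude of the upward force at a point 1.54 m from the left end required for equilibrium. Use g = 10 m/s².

F ≈ 220 N

Sum moments about the right end (the unknown pivot reaction has zero arm there).
Beam weight: 9.68 × 10 = 96.8 N down at 2.385 m → arm 2.385 m, τ = 96.8 × 2.385 = 230.9 N·m counterclockwise.
Box: 7.14 × 10 = 71.4 N down at 1.6 m → arm 3.17 m, τ = 71.4 × 3.17 = 226.3 N·m counterclockwise.
Sign: 15.3 × 10 = 153 N down at 3.12 m → arm 1.65 m, τ = 153 × 1.65 = 252.4 N·m counterclockwise.
Net moment of the loads = 709.6 N·m counterclockwise.
The upward force F acts at a point 1.54 m from the left end, arm 3.23 m, giving F × 3.23 clockwise.
Balancing moments: F × 3.23 = 709.6, giving F = 709.6 / 3.23 = 220 N.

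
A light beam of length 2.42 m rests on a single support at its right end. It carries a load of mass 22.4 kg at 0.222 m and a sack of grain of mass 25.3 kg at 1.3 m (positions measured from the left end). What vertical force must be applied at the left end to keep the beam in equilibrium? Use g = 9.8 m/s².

F ≈ 314 N

About the right end:
Load: 22.4 × 9.8 = 219.5 N down at 0.222 m → arm 2.198 m, τ = 219.5 × 2.198 = 482.5 N·m counterclockwise.
Sack of grain: 25.3 × 9.8 = 247.9 N down at 1.3 m → arm 1.12 m, τ = 247.9 × 1.12 = 277.6 N·m counterclockwise.
Net moment of the loads = 760.1 N·m counterclockwise.
The upward force F acts at the left end, arm 2.42 m, giving F × 2.42 clockwise.
For rotational equilibrium, F × 2.42 = 760.1, so F = 760.1 / 2.42 = 314 N.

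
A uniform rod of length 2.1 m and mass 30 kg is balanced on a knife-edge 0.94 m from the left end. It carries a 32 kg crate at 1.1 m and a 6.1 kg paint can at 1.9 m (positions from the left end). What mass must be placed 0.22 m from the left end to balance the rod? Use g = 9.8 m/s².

Sum moments about the knife-edge (at 0.94 m from the left end) (the support reaction has zero arm there).
Beam weight: 30 × 9.8 = 294 N down at 1.05 m → arm 0.11 m, τ = 294 × 0.11 = 32.34 N·m clockwise.
Crate: 32 × 9.8 = 313.6 N down at 1.1 m → arm 0.16 m, τ = 313.6 × 0.16 = 50.18 N·m clockwise.
Paint can: 6.1 × 9.8 = 59.78 N down at 1.9 m → arm 0.96 m, τ = 59.78 × 0.96 = 57.39 N·m clockwise.
Net moment of known loads = 139.9 N·m clockwise.
An unknown mass m at 0.22 m has arm 0.72 m; its moment is m·g·0.72 counterclockwise.
For rotational equilibrium, m × 9.8 × 0.72 = 139.9, so m = 139.9 / (9.8 × 0.72) = 19.8 kg.

m ≈ 19.8 kg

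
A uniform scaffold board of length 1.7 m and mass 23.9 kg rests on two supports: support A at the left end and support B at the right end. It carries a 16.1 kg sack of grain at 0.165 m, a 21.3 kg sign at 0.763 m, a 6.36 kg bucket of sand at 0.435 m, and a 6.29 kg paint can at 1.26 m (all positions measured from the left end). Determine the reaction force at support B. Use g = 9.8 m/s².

R_B ≈ 288 N

Choose support A as the axis so its reaction then has zero moment arm.
Beam weight: 23.9 × 9.8 = 234.2 N down at 0.85 m → arm 0.85 m, τ = 234.2 × 0.85 = 199.1 N·m clockwise.
Sack of grain: 16.1 × 9.8 = 157.8 N down at 0.165 m → arm 0.165 m, τ = 157.8 × 0.165 = 26.04 N·m clockwise.
Sign: 21.3 × 9.8 = 208.7 N down at 0.763 m → arm 0.763 m, τ = 208.7 × 0.763 = 159.2 N·m clockwise.
Bucket of sand: 6.36 × 9.8 = 62.33 N down at 0.435 m → arm 0.435 m, τ = 62.33 × 0.435 = 27.11 N·m clockwise.
Paint can: 6.29 × 9.8 = 61.64 N down at 1.26 m → arm 1.26 m, τ = 61.64 × 1.26 = 77.67 N·m clockwise.
Net load moment about support A = 489.1 N·m clockwise.
Reaction R at support B is upward at 1.7 m, arm 1.7 m → moment R × 1.7 counterclockwise.
Στ = 0 ⇒ R × 1.7 = 489.1 ⇒ R = 288 N.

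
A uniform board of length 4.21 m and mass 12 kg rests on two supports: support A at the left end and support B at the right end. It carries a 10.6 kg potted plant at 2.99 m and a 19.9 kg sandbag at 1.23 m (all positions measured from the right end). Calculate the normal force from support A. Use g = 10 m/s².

Take moments about support B.
Beam weight: 12 × 10 = 120 N down at 2.105 m → arm 2.105 m, τ = 120 × 2.105 = 252.6 N·m counterclockwise.
Potted plant: 10.6 × 10 = 106 N down at 2.99 m → arm 2.99 m, τ = 106 × 2.99 = 316.9 N·m counterclockwise.
Sandbag: 19.9 × 10 = 199 N down at 1.23 m → arm 1.23 m, τ = 199 × 1.23 = 244.8 N·m counterclockwise.
Net load moment about support B = 814.3 N·m counterclockwise.
Reaction R at support A is upward at 4.21 m, arm 4.21 m → moment R × 4.21 clockwise.
Balancing moments: R × 4.21 = 814.3, giving R = 193 N.

R_A ≈ 193 N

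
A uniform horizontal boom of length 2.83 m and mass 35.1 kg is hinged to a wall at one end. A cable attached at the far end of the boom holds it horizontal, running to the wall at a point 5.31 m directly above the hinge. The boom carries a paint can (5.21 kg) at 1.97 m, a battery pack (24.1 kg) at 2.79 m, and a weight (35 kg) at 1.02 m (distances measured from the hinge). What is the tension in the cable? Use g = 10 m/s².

Choose the hinge as the axis so the unknown hinge reaction has zero arm there.
Beam weight: 35.1 × 10 = 351 N down at 1.415 m → arm 1.415 m, τ = 351 × 1.415 = 496.7 N·m clockwise.
Paint can: 5.21 × 10 = 52.1 N down at 1.97 m → arm 1.97 m, τ = 52.1 × 1.97 = 102.6 N·m clockwise.
Battery pack: 24.1 × 10 = 241 N down at 2.79 m → arm 2.79 m, τ = 241 × 2.79 = 672.4 N·m clockwise.
Weight: 35 × 10 = 350 N down at 1.02 m → arm 1.02 m, τ = 350 × 1.02 = 357 N·m clockwise.
Total clockwise load moment = 1629 N·m.
The cable tension T acts at 2.83 m; only its component perpendicular to the boom, T sinθ, produces torque. sinθ = h/√(h²+d²) = 5.31/√(5.31²+2.83²) = 0.8825.
Balancing moments: T × 2.83 × 0.8825 = 1629, giving T = 1629 / 2.497 = 652 N.

T ≈ 652 N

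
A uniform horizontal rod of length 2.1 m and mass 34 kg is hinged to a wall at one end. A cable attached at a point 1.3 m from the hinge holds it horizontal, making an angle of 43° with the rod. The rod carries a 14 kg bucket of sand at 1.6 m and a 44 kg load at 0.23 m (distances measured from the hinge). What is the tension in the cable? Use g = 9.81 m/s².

T ≈ 755 N

Choose the hinge as the axis so the unknown hinge reaction has zero arm there.
Beam weight: 34 × 9.81 = 333.5 N down at 1.05 m → arm 1.05 m, τ = 333.5 × 1.05 = 350.2 N·m clockwise.
Bucket of sand: 14 × 9.81 = 137.3 N down at 1.6 m → arm 1.6 m, τ = 137.3 × 1.6 = 219.7 N·m clockwise.
Load: 44 × 9.81 = 431.6 N down at 0.23 m → arm 0.23 m, τ = 431.6 × 0.23 = 99.27 N·m clockwise.
Total clockwise load moment = 669.2 N·m.
The cable tension T acts at 1.3 m; only its component perpendicular to the rod, T sinθ, produces torque. sin 43° = 0.682.
Setting net torque to zero: T × 1.3 × 0.682 = 669.2 → T = 669.2 / 0.8866 = 755 N.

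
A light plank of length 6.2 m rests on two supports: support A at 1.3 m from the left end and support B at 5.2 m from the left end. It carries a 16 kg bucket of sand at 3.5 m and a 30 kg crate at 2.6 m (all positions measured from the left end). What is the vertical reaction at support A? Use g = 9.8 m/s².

R_A ≈ 264 N

Take moments about support B.
Bucket of sand: 16 × 9.8 = 156.8 N down at 3.5 m → arm 1.7 m, τ = 156.8 × 1.7 = 266.6 N·m counterclockwise.
Crate: 30 × 9.8 = 294 N down at 2.6 m → arm 2.6 m, τ = 294 × 2.6 = 764.4 N·m counterclockwise.
Net load moment about support B = 1031 N·m counterclockwise.
Reaction R at support A is upward at 1.3 m, arm 3.9 m → moment R × 3.9 clockwise.
Balancing moments: R × 3.9 = 1031, giving R = 264 N.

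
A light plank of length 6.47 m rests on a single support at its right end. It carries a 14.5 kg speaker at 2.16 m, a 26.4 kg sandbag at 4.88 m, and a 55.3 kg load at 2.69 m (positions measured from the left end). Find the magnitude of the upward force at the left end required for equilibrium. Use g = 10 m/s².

F ≈ 485 N

About the right end:
Speaker: 14.5 × 10 = 145 N down at 2.16 m → arm 4.31 m, τ = 145 × 4.31 = 624.9 N·m counterclockwise.
Sandbag: 26.4 × 10 = 264 N down at 4.88 m → arm 1.59 m, τ = 264 × 1.59 = 419.8 N·m counterclockwise.
Load: 55.3 × 10 = 553 N down at 2.69 m → arm 3.78 m, τ = 553 × 3.78 = 2090 N·m counterclockwise.
Net moment of the loads = 3135 N·m counterclockwise.
The upward force F acts at the left end, arm 6.47 m, giving F × 6.47 clockwise.
Balancing moments: F × 6.47 = 3135, giving F = 3135 / 6.47 = 485 N.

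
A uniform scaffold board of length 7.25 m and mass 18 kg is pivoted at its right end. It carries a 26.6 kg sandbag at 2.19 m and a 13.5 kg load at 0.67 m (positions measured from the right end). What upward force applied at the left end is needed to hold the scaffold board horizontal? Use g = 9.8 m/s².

F ≈ 179 N

Choose the right end as the axis so the unknown pivot reaction has zero arm there.
Beam weight: 18 × 9.8 = 176.4 N down at 3.625 m → arm 3.625 m, τ = 176.4 × 3.625 = 639.5 N·m counterclockwise.
Sandbag: 26.6 × 9.8 = 260.7 N down at 2.19 m → arm 2.19 m, τ = 260.7 × 2.19 = 570.9 N·m counterclockwise.
Load: 13.5 × 9.8 = 132.3 N down at 0.67 m → arm 0.67 m, τ = 132.3 × 0.67 = 88.64 N·m counterclockwise.
Net moment of the loads = 1299 N·m counterclockwise.
The upward force F acts at the left end, arm 7.25 m, giving F × 7.25 clockwise.
Στ = 0 ⇒ F × 7.25 = 1299 ⇒ F = 1299 / 7.25 = 179 N.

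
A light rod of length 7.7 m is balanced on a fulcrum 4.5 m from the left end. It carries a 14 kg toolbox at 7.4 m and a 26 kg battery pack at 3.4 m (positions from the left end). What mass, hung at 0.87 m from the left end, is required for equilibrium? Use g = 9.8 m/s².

Taking torques about the fulcrum (at 4.5 m from the left end):
Toolbox: 14 × 9.8 = 137.2 N down at 7.4 m → arm 2.9 m, τ = 137.2 × 2.9 = 397.9 N·m clockwise.
Battery pack: 26 × 9.8 = 254.8 N down at 3.4 m → arm 1.1 m, τ = 254.8 × 1.1 = 280.3 N·m counterclockwise.
Net moment of known loads = 117.6 N·m clockwise.
An unknown mass m at 0.87 m has arm 3.63 m; its moment is m·g·3.63 counterclockwise.
Στ = 0 ⇒ m × 9.8 × 3.63 = 117.6 ⇒ m = 117.6 / (9.8 × 3.63) = 3.31 kg.

m ≈ 3.31 kg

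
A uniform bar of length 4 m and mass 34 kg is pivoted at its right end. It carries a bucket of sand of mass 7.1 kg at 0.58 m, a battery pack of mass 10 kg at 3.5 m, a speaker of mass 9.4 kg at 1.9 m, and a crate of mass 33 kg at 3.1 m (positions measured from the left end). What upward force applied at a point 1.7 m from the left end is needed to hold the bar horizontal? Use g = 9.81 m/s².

About the right end:
Beam weight: 34 × 9.81 = 333.5 N down at 2 m → arm 2 m, τ = 333.5 × 2 = 667 N·m counterclockwise.
Bucket of sand: 7.1 × 9.81 = 69.65 N down at 0.58 m → arm 3.42 m, τ = 69.65 × 3.42 = 238.2 N·m counterclockwise.
Battery pack: 10 × 9.81 = 98.1 N down at 3.5 m → arm 0.5 m, τ = 98.1 × 0.5 = 49.05 N·m counterclockwise.
Speaker: 9.4 × 9.81 = 92.21 N down at 1.9 m → arm 2.1 m, τ = 92.21 × 2.1 = 193.6 N·m counterclockwise.
Crate: 33 × 9.81 = 323.7 N down at 3.1 m → arm 0.9 m, τ = 323.7 × 0.9 = 291.3 N·m counterclockwise.
Net moment of the loads = 1439 N·m counterclockwise.
The upward force F acts at a point 1.7 m from the left end, arm 2.3 m, giving F × 2.3 clockwise.
Στ = 0 ⇒ F × 2.3 = 1439 ⇒ F = 1439 / 2.3 = 626 N.

F ≈ 626 N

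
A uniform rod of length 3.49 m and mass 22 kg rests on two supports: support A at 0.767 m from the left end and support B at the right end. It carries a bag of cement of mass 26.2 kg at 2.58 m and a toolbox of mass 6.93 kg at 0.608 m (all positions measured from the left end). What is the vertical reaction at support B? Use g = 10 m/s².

R_B ≈ 249 N

About support A:
Beam weight: 22 × 10 = 220 N down at 1.745 m → arm 0.978 m, τ = 220 × 0.978 = 215.2 N·m clockwise.
Bag of cement: 26.2 × 10 = 262 N down at 2.58 m → arm 1.813 m, τ = 262 × 1.813 = 475 N·m clockwise.
Toolbox: 6.93 × 10 = 69.3 N down at 0.608 m → arm 0.159 m, τ = 69.3 × 0.159 = 11.02 N·m counterclockwise.
Net load moment about support A = 679.2 N·m clockwise.
Reaction R at support B is upward at 3.49 m, arm 2.723 m → moment R × 2.723 counterclockwise.
Balancing moments: R × 2.723 = 679.2, giving R = 249 N.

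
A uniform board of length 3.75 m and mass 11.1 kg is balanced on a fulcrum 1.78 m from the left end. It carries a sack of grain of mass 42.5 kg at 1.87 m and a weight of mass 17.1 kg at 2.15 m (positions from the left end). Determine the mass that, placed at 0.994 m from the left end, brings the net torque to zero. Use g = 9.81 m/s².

Taking torques about the fulcrum (at 1.78 m from the left end):
Beam weight: 11.1 × 9.81 = 108.9 N down at 1.875 m → arm 0.095 m, τ = 108.9 × 0.095 = 10.35 N·m clockwise.
Sack of grain: 42.5 × 9.81 = 416.9 N down at 1.87 m → arm 0.09 m, τ = 416.9 × 0.09 = 37.52 N·m clockwise.
Weight: 17.1 × 9.81 = 167.8 N down at 2.15 m → arm 0.37 m, τ = 167.8 × 0.37 = 62.09 N·m clockwise.
Net moment of known loads = 110 N·m clockwise.
An unknown mass m at 0.994 m has arm 0.786 m; its moment is m·g·0.786 counterclockwise.
Balancing moments: m × 9.81 × 0.786 = 110, giving m = 110 / (9.81 × 0.786) = 14.3 kg.

m ≈ 14.3 kg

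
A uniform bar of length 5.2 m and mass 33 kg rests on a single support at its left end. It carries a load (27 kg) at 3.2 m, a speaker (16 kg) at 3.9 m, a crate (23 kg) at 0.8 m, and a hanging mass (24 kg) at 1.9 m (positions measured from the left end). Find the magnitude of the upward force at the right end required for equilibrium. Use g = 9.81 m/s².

Taking torques about the left end:
Beam weight: 33 × 9.81 = 323.7 N down at 2.6 m → arm 2.6 m, τ = 323.7 × 2.6 = 841.6 N·m clockwise.
Load: 27 × 9.81 = 264.9 N down at 3.2 m → arm 3.2 m, τ = 264.9 × 3.2 = 847.7 N·m clockwise.
Speaker: 16 × 9.81 = 157 N down at 3.9 m → arm 3.9 m, τ = 157 × 3.9 = 612.3 N·m clockwise.
Crate: 23 × 9.81 = 225.6 N down at 0.8 m → arm 0.8 m, τ = 225.6 × 0.8 = 180.5 N·m clockwise.
Hanging mass: 24 × 9.81 = 235.4 N down at 1.9 m → arm 1.9 m, τ = 235.4 × 1.9 = 447.3 N·m clockwise.
Net moment of the loads = 2929 N·m clockwise.
The upward force F acts at the right end, arm 5.2 m, giving F × 5.2 counterclockwise.
Setting net torque to zero: F × 5.2 = 2929 → F = 2929 / 5.2 = 563 N.

F ≈ 563 N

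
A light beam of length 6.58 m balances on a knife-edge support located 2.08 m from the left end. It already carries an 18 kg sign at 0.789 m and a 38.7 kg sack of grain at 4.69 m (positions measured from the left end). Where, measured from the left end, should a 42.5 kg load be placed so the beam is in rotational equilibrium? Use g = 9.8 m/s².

x ≈ 0.25 m from the left end

Taking torques about the knife-edge support (at 2.08 m from the left end):
Sign: 18 × 9.8 = 176.4 N down at 0.789 m → arm 1.291 m, τ = 176.4 × 1.291 = 227.7 N·m counterclockwise.
Sack of grain: 38.7 × 9.8 = 379.3 N down at 4.69 m → arm 2.61 m, τ = 379.3 × 2.61 = 990 N·m clockwise.
Net moment of existing loads = 762.3 N·m clockwise.
The load weighs 42.5 × 9.8 = 416.5 N and must supply an equal counterclockwise moment, so its lever arm about the knife-edge support is 762.3 / 416.5 = 1.83 m.
That puts it at 2.08 − 1.83 = 0.25 m from the left end.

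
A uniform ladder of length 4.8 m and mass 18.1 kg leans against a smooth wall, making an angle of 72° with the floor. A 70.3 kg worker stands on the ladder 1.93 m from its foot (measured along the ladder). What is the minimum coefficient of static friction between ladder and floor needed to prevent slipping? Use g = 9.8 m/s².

Taking torques about the foot of the ladder:
Ladder weight 18.1×9.8 = 177.4 N acts at 2.4 m along the ladder; its horizontal arm is 2.4·cos72° = 0.7416 m → τ = 131.6 N·m clockwise.
Worker: 70.3×9.8 = 688.9 N at 1.93 m → arm 0.5964 m → τ = 410.9 N·m clockwise.
Wall normal N acts horizontally at the top; its moment arm is the height L sinθ = 4.8·sin72° = 4.565 m, counterclockwise.
For rotational equilibrium, N × 4.565 = 542.5, so N = 118.8 N.
ΣFx = 0 ⇒ f = N_wall = 118.8 N. ΣFy = 0 ⇒ N_floor = 866.3 N.
μ_min = f / N_floor = 118.8 / 866.3 = 0.137.

μ_min ≈ 0.137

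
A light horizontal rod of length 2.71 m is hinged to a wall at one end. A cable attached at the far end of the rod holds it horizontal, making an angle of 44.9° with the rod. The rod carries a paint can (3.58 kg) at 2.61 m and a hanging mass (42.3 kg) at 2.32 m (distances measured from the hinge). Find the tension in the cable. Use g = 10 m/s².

T ≈ 562 N

Take moments about the hinge.
Paint can: 3.58 × 10 = 35.8 N down at 2.61 m → arm 2.61 m, τ = 35.8 × 2.61 = 93.44 N·m clockwise.
Hanging mass: 42.3 × 10 = 423 N down at 2.32 m → arm 2.32 m, τ = 423 × 2.32 = 981.4 N·m clockwise.
Total clockwise load moment = 1075 N·m.
The cable tension T acts at 2.71 m; only its component perpendicular to the rod, T sinθ, produces torque. sin 44.9° = 0.7059.
Balancing moments: T × 2.71 × 0.7059 = 1075, giving T = 1075 / 1.913 = 562 N.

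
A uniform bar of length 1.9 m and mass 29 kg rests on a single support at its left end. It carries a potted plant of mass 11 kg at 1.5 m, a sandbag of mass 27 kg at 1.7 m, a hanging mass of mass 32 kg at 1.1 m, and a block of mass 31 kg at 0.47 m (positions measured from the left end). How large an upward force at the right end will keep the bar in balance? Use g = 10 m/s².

F ≈ 735 N

Taking torques about the left end:
Beam weight: 29 × 10 = 290 N down at 0.95 m → arm 0.95 m, τ = 290 × 0.95 = 275.5 N·m clockwise.
Potted plant: 11 × 10 = 110 N down at 1.5 m → arm 1.5 m, τ = 110 × 1.5 = 165 N·m clockwise.
Sandbag: 27 × 10 = 270 N down at 1.7 m → arm 1.7 m, τ = 270 × 1.7 = 459 N·m clockwise.
Hanging mass: 32 × 10 = 320 N down at 1.1 m → arm 1.1 m, τ = 320 × 1.1 = 352 N·m clockwise.
Block: 31 × 10 = 310 N down at 0.47 m → arm 0.47 m, τ = 310 × 0.47 = 145.7 N·m clockwise.
Net moment of the loads = 1397 N·m clockwise.
The upward force F acts at the right end, arm 1.9 m, giving F × 1.9 counterclockwise.
Στ = 0 ⇒ F × 1.9 = 1397 ⇒ F = 1397 / 1.9 = 735 N.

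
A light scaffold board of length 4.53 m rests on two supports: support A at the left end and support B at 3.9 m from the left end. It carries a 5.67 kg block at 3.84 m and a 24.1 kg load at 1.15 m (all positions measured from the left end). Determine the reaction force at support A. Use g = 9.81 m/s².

Sum moments about support B (its reaction then has zero moment arm).
Block: 5.67 × 9.81 = 55.62 N down at 3.84 m → arm 0.06 m, τ = 55.62 × 0.06 = 3.337 N·m counterclockwise.
Load: 24.1 × 9.81 = 236.4 N down at 1.15 m → arm 2.75 m, τ = 236.4 × 2.75 = 650.1 N·m counterclockwise.
Net load moment about support B = 653.4 N·m counterclockwise.
Reaction R at support A is upward at 0 m, arm 3.9 m → moment R × 3.9 clockwise.
Balancing moments: R × 3.9 = 653.4, giving R = 168 N.

R_A ≈ 168 N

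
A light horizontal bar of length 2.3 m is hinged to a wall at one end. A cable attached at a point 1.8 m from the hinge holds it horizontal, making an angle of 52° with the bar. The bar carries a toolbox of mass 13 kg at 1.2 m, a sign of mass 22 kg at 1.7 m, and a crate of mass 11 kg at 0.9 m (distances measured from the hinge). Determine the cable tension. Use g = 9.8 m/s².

Sum moments about the hinge (the unknown hinge reaction has zero arm there).
Toolbox: 13 × 9.8 = 127.4 N down at 1.2 m → arm 1.2 m, τ = 127.4 × 1.2 = 152.9 N·m clockwise.
Sign: 22 × 9.8 = 215.6 N down at 1.7 m → arm 1.7 m, τ = 215.6 × 1.7 = 366.5 N·m clockwise.
Crate: 11 × 9.8 = 107.8 N down at 0.9 m → arm 0.9 m, τ = 107.8 × 0.9 = 97.02 N·m clockwise.
Total clockwise load moment = 616.4 N·m.
The cable tension T acts at 1.8 m; only its component perpendicular to the bar, T sinθ, produces torque. sin 52° = 0.788.
For rotational equilibrium, T × 1.8 × 0.788 = 616.4, so T = 616.4 / 1.418 = 435 N.

T ≈ 435 N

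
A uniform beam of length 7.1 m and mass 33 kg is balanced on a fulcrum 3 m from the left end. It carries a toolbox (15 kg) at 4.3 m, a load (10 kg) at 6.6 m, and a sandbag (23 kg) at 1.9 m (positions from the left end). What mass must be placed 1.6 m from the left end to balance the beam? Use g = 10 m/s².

Take moments about the fulcrum (at 3 m from the left end).
Beam weight: 33 × 10 = 330 N down at 3.55 m → arm 0.55 m, τ = 330 × 0.55 = 181.5 N·m clockwise.
Toolbox: 15 × 10 = 150 N down at 4.3 m → arm 1.3 m, τ = 150 × 1.3 = 195 N·m clockwise.
Load: 10 × 10 = 100 N down at 6.6 m → arm 3.6 m, τ = 100 × 3.6 = 360 N·m clockwise.
Sandbag: 23 × 10 = 230 N down at 1.9 m → arm 1.1 m, τ = 230 × 1.1 = 253 N·m counterclockwise.
Net moment of known loads = 483.5 N·m clockwise.
An unknown mass m at 1.6 m has arm 1.4 m; its moment is m·g·1.4 counterclockwise.
Στ = 0 ⇒ m × 10 × 1.4 = 483.5 ⇒ m = 483.5 / (10 × 1.4) = 34.5 kg.

m ≈ 34.5 kg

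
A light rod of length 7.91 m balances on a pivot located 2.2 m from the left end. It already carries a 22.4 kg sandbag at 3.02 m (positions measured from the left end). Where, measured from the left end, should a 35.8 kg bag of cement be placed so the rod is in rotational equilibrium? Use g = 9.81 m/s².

x ≈ 1.69 m from the left end

About the pivot (at 2.2 m from the left end):
Sandbag: 22.4 × 9.81 = 219.7 N down at 3.02 m → arm 0.82 m, τ = 219.7 × 0.82 = 180.2 N·m clockwise.
Net moment of existing loads = 180.2 N·m clockwise.
The bag of cement weighs 35.8 × 9.81 = 351.2 N and must supply an equal counterclockwise moment, so its lever arm about the pivot is 180.2 / 351.2 = 0.513 m.
That puts it at 2.2 − 0.513 = 1.69 m from the left end.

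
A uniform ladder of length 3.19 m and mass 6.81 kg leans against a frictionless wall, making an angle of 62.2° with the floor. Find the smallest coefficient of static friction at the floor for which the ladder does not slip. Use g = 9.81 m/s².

μ_min ≈ 0.264

Take moments about the foot of the ladder.
Ladder weight 6.81×9.81 = 66.81 N acts at 1.595 m along the ladder; its horizontal arm is 1.595·cos62.2° = 0.7439 m → τ = 49.7 N·m clockwise.
Wall normal N acts horizontally at the top; its moment arm is the height L sinθ = 3.19·sin62.2° = 2.822 m, counterclockwise.
Balancing moments: N × 2.822 = 49.7, giving N = 17.61 N.
ΣFx = 0 ⇒ f = N_wall = 17.61 N. ΣFy = 0 ⇒ N_floor = 66.81 N.
μ_min = f / N_floor = 17.61 / 66.81 = 0.264.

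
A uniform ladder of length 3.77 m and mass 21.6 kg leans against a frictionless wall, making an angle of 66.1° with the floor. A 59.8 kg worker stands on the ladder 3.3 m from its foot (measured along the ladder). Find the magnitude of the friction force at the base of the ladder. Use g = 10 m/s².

f ≈ 280 N

Sum moments about the foot of the ladder (the floor normal and friction both act there and drop out).
Ladder weight 21.6×10 = 216 N acts at 1.885 m along the ladder; its horizontal arm is 1.885·cos66.1° = 0.7637 m → τ = 165 N·m clockwise.
Worker: 59.8×10 = 598 N at 3.3 m → arm 1.337 m → τ = 799.5 N·m clockwise.
Wall normal N acts horizontally at the top; its moment arm is the height L sinθ = 3.77·sin66.1° = 3.447 m, counterclockwise.
For rotational equilibrium, N × 3.447 = 964.5, so N = 280 N.
ΣFx = 0: friction at the foot balances the wall's push, so f = N_wall = 280 N.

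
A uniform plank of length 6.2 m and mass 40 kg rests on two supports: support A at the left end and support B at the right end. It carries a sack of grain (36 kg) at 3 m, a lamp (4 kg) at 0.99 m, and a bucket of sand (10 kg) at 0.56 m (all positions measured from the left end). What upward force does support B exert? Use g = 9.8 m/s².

Taking torques about support A:
Beam weight: 40 × 9.8 = 392 N down at 3.1 m → arm 3.1 m, τ = 392 × 3.1 = 1215 N·m clockwise.
Sack of grain: 36 × 9.8 = 352.8 N down at 3 m → arm 3 m, τ = 352.8 × 3 = 1058 N·m clockwise.
Lamp: 4 × 9.8 = 39.2 N down at 0.99 m → arm 0.99 m, τ = 39.2 × 0.99 = 38.81 N·m clockwise.
Bucket of sand: 10 × 9.8 = 98 N down at 0.56 m → arm 0.56 m, τ = 98 × 0.56 = 54.88 N·m clockwise.
Net load moment about support A = 2367 N·m clockwise.
Reaction R at support B is upward at 6.2 m, arm 6.2 m → moment R × 6.2 counterclockwise.
Setting net torque to zero: R × 6.2 = 2367 → R = 382 N.

R_B ≈ 382 N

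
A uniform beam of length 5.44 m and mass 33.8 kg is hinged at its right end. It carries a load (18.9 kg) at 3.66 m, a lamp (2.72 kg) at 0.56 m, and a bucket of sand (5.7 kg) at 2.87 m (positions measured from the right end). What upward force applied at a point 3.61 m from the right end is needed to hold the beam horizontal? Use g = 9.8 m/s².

F ≈ 486 N

Sum moments about the right end (the unknown pivot reaction has zero arm there).
Beam weight: 33.8 × 9.8 = 331.2 N down at 2.72 m → arm 2.72 m, τ = 331.2 × 2.72 = 900.9 N·m counterclockwise.
Load: 18.9 × 9.8 = 185.2 N down at 3.66 m → arm 3.66 m, τ = 185.2 × 3.66 = 677.8 N·m counterclockwise.
Lamp: 2.72 × 9.8 = 26.66 N down at 0.56 m → arm 0.56 m, τ = 26.66 × 0.56 = 14.93 N·m counterclockwise.
Bucket of sand: 5.7 × 9.8 = 55.86 N down at 2.87 m → arm 2.87 m, τ = 55.86 × 2.87 = 160.3 N·m counterclockwise.
Net moment of the loads = 1754 N·m counterclockwise.
The upward force F acts at a point 3.61 m from the right end, arm 3.61 m, giving F × 3.61 clockwise.
Balancing moments: F × 3.61 = 1754, giving F = 1754 / 3.61 = 486 N.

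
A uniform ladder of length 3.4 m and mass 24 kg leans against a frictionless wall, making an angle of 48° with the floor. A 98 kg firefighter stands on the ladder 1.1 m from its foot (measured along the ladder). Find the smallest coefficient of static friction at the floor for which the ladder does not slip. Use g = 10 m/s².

Take moments about the foot of the ladder.
Ladder weight 24×10 = 240 N acts at 1.7 m along the ladder; its horizontal arm is 1.7·cos48° = 1.138 m → τ = 273.1 N·m clockwise.
Firefighter: 98×10 = 980 N at 1.1 m → arm 0.736 m → τ = 721.3 N·m clockwise.
Wall normal N acts horizontally at the top; its moment arm is the height L sinθ = 3.4·sin48° = 2.527 m, counterclockwise.
Setting net torque to zero: N × 2.527 = 994.4 → N = 393.5 N.
ΣFx = 0 ⇒ f = N_wall = 393.5 N. ΣFy = 0 ⇒ N_floor = 1220 N.
μ_min = f / N_floor = 393.5 / 1220 = 0.323.

μ_min ≈ 0.323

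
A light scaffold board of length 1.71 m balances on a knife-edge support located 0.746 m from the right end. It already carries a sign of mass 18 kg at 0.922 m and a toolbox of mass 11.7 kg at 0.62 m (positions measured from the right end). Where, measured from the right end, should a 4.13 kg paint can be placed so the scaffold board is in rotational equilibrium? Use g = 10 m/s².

x ≈ 0.336 m from the right end

Taking torques about the knife-edge support (at 0.746 m from the right end):
Sign: 18 × 10 = 180 N down at 0.922 m → arm 0.176 m, τ = 180 × 0.176 = 31.68 N·m counterclockwise.
Toolbox: 11.7 × 10 = 117 N down at 0.62 m → arm 0.126 m, τ = 117 × 0.126 = 14.74 N·m clockwise.
Net moment of existing loads = 16.94 N·m counterclockwise.
The paint can weighs 4.13 × 10 = 41.3 N and must supply an equal clockwise moment, so its lever arm about the knife-edge support is 16.94 / 41.3 = 0.41 m.
That puts it at 0.746 − 0.41 = 0.336 m from the right end.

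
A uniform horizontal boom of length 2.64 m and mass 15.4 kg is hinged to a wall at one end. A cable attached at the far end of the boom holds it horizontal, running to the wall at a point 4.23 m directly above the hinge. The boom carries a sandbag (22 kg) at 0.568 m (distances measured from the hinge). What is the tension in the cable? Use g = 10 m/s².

Sum moments about the hinge (the unknown hinge reaction has zero arm there).
Beam weight: 15.4 × 10 = 154 N down at 1.32 m → arm 1.32 m, τ = 154 × 1.32 = 203.3 N·m clockwise.
Sandbag: 22 × 10 = 220 N down at 0.568 m → arm 0.568 m, τ = 220 × 0.568 = 125 N·m clockwise.
Total clockwise load moment = 328.3 N·m.
The cable tension T acts at 2.64 m; only its component perpendicular to the boom, T sinθ, produces torque. sinθ = h/√(h²+d²) = 4.23/√(4.23²+2.64²) = 0.8483.
Setting net torque to zero: T × 2.64 × 0.8483 = 328.3 → T = 328.3 / 2.24 = 147 N.

T ≈ 147 N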